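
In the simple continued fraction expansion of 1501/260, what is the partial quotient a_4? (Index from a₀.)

1501 = 5·260 + 201   →  a_0 = 5
260 = 1·201 + 59   →  a_1 = 1
201 = 3·59 + 24   →  a_2 = 3
59 = 2·24 + 11   →  a_3 = 2
24 = 2·11 + 2   →  a_4 = 2

2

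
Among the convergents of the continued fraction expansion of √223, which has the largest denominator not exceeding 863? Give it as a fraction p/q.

√223 = [14; 1, 13, 1, 28, …] (period length 4).
Convergents:
  p_0/q_0 = 14/1
  p_1/q_1 = 15/1
  p_2/q_2 = 209/14
  p_3/q_3 = 224/15
  p_4/q_4 = 6481/434
  p_5/q_5 = 6705/449
  p_6/q_6 = 93646/6271
q_5 = 449 ≤ 863 < 6271 = q_6, so the answer is 6705/449.

6705/449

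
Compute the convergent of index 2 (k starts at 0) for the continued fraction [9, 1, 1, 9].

Using pₖ = aₖpₖ₋₁ + pₖ₋₂, qₖ = aₖqₖ₋₁ + qₖ₋₂ (with p₋₁=1, p₋₂=0, q₋₁=0, q₋₂=1):
  k=0: a=9, p=9, q=1
  k=1: a=1, p=10, q=1
  k=2: a=1, p=19, q=2

19/2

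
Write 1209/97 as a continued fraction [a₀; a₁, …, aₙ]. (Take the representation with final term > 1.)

1209 = 12*97 + 45
97 = 2*45 + 7
45 = 6*7 + 3
7 = 2*3 + 1
3 = 3*1 + 0  (stop)
So 1209/97 = [12; 2, 6, 2, 3].

[12; 2, 6, 2, 3]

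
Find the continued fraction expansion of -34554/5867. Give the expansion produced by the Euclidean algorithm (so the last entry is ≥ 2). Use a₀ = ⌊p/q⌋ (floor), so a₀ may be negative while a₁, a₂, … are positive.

-34554 = -6*5867 + 648
5867 = 9*648 + 35
648 = 18*35 + 18
35 = 1*18 + 17
18 = 1*17 + 1
17 = 17*1 + 0  (stop)
So -34554/5867 = [-6; 9, 18, 1, 1, 17].

[-6; 9, 18, 1, 1, 17]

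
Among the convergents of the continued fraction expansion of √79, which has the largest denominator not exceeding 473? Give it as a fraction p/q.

1431/161

√79 = [8; 1, 7, 1, 16, …] (period length 4).
Convergents:
  p_0/q_0 = 8/1
  p_1/q_1 = 9/1
  p_2/q_2 = 71/8
  p_3/q_3 = 80/9
  p_4/q_4 = 1351/152
  p_5/q_5 = 1431/161
  p_6/q_6 = 11368/1279
q_5 = 161 ≤ 473 < 1279 = q_6, so the answer is 1431/161.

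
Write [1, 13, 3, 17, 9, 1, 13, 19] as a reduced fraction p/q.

1986476/1847823

Using pₖ = aₖpₖ₋₁ + pₖ₋₂ and qₖ = aₖqₖ₋₁ + qₖ₋₂:
  k=0: a=1, p=1, q=1
  k=1: a=13, p=14, q=13
  k=2: a=3, p=43, q=40
  k=3: a=17, p=745, q=693
  k=4: a=9, p=6748, q=6277
  k=5: a=1, p=7493, q=6970
  k=6: a=13, p=104157, q=96887
  k=7: a=19, p=1986476, q=1847823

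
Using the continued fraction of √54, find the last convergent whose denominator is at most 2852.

√54 = [7; 2, 1, 6, 1, 2, 14, …] (period length 6).
Convergents:
  p_0/q_0 = 7/1
  p_1/q_1 = 15/2
  p_2/q_2 = 22/3
  p_3/q_3 = 147/20
  p_4/q_4 = 169/23
  p_5/q_5 = 485/66
  p_6/q_6 = 6959/947
  p_7/q_7 = 14403/1960
  p_8/q_8 = 21362/2907
q_7 = 1960 ≤ 2852 < 2907 = q_8, so the answer is 14403/1960.

14403/1960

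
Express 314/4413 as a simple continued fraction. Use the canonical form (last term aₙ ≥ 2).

314 = 0×4413 + 314
4413 = 14×314 + 17
314 = 18×17 + 8
17 = 2×8 + 1
8 = 8×1 + 0  (stop)
So 314/4413 = [0; 14, 18, 2, 8].

[0; 14, 18, 2, 8]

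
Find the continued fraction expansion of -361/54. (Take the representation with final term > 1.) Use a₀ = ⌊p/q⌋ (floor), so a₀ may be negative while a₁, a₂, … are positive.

-361 = -7×54 + 17
54 = 3×17 + 3
17 = 5×3 + 2
3 = 1×2 + 1
2 = 2×1 + 0  (stop)
So -361/54 = [-7; 3, 5, 1, 2].

[-7; 3, 5, 1, 2]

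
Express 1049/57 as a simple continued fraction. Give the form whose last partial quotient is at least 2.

[18; 2, 2, 11]

1049 = 18*57 + 23
57 = 2*23 + 11
23 = 2*11 + 1
11 = 11*1 + 0  (stop)
So 1049/57 = [18; 2, 2, 11].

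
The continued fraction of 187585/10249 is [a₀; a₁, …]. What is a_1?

3

187585 = 18·10249 + 3103   →  a_0 = 18
10249 = 3·3103 + 940   →  a_1 = 3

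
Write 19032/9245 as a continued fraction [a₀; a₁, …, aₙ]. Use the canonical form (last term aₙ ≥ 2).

19032 = 2×9245 + 542
9245 = 17×542 + 31
542 = 17×31 + 15
31 = 2×15 + 1
15 = 15×1 + 0  (stop)
So 19032/9245 = [2; 17, 17, 2, 15].

[2; 17, 17, 2, 15]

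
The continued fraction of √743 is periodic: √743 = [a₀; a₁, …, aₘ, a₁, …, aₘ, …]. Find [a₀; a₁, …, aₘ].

a₀ = ⌊√743⌋ = 27.

[27; 3, 1, 7, 27, 7, 1, 3, 54]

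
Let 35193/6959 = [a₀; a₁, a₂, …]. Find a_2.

2

35193 = 5·6959 + 398   →  a_0 = 5
6959 = 17·398 + 193   →  a_1 = 17
398 = 2·193 + 12   →  a_2 = 2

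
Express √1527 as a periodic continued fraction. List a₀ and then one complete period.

[39; 13, 78]

a₀ = ⌊√1527⌋ = 39.
With m₀=0, d₀=1 and mₖ₊₁ = dₖaₖ − mₖ, dₖ₊₁ = (n − mₖ₊₁²)/dₖ, aₖ₊₁ = ⌊(a₀+mₖ₊₁)/dₖ₊₁⌋:
  k=1: m=39, d=6, a=13
  k=2: m=39, d=1, a=78
d=1 and a=2a₀=78 at k=2, so the next step gives (m, d) = (39, 6) again — its k=1 value — and the period has length 2.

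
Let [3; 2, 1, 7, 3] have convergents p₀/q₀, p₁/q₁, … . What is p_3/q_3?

77/23

Using pₖ = aₖpₖ₋₁ + pₖ₋₂, qₖ = aₖqₖ₋₁ + qₖ₋₂ (with p₋₁=1, p₋₂=0, q₋₁=0, q₋₂=1):
  k=0: a=3, p=3, q=1
  k=1: a=2, p=7, q=2
  k=2: a=1, p=10, q=3
  k=3: a=7, p=77, q=23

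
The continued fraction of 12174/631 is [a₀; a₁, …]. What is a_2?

2

12174 = 19·631 + 185   →  a_0 = 19
631 = 3·185 + 76   →  a_1 = 3
185 = 2·76 + 33   →  a_2 = 2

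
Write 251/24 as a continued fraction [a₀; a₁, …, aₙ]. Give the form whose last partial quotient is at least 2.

[10; 2, 5, 2]

251 = 10×24 + 11
24 = 2×11 + 2
11 = 5×2 + 1
2 = 2×1 + 0  (stop)
So 251/24 = [10; 2, 5, 2].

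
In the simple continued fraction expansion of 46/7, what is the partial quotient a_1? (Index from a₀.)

1

46 = 6·7 + 4   →  a_0 = 6
7 = 1·4 + 3   →  a_1 = 1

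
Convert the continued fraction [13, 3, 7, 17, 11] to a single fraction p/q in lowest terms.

55524/4169

Using pₖ = aₖpₖ₋₁ + pₖ₋₂ and qₖ = aₖqₖ₋₁ + qₖ₋₂:
  k=0: a=13, p=13, q=1
  k=1: a=3, p=40, q=3
  k=2: a=7, p=293, q=22
  k=3: a=17, p=5021, q=377
  k=4: a=11, p=55524, q=4169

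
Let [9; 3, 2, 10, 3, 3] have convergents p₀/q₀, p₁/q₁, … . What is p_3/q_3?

Using pₖ = aₖpₖ₋₁ + pₖ₋₂, qₖ = aₖqₖ₋₁ + qₖ₋₂ (with p₋₁=1, p₋₂=0, q₋₁=0, q₋₂=1):
  k=0: a=9, p=9, q=1
  k=1: a=3, p=28, q=3
  k=2: a=2, p=65, q=7
  k=3: a=10, p=678, q=73

678/73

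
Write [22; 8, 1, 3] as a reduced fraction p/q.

774/35

Using pₖ = aₖpₖ₋₁ + pₖ₋₂ and qₖ = aₖqₖ₋₁ + qₖ₋₂:
  k=0: a=22, p=22, q=1
  k=1: a=8, p=177, q=8
  k=2: a=1, p=199, q=9
  k=3: a=3, p=774, q=35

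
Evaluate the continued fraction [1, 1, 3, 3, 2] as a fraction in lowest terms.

53/30

Fold from the inside: start with 2/1.
  3 + 1/2 = 7/2
  3 + 2/7 = 23/7
  1 + 7/23 = 30/23
  1 + 23/30 = 53/30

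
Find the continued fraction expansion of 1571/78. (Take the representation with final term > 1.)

1571 = 20×78 + 11
78 = 7×11 + 1
11 = 11×1 + 0  (stop)
So 1571/78 = [20; 7, 11].

[20; 7, 11]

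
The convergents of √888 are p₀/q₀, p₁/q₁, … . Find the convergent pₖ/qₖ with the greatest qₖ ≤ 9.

149/5

√888 = [29; 1, 3, 1, 58, …] (period length 4).
Convergents:
  p_0/q_0 = 29/1
  p_1/q_1 = 30/1
  p_2/q_2 = 119/4
  p_3/q_3 = 149/5
  p_4/q_4 = 8761/294
q_3 = 5 ≤ 9 < 294 = q_4, so the answer is 149/5.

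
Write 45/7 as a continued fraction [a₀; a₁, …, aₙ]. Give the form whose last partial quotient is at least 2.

45 = 6·7 + 3
7 = 2·3 + 1
3 = 3·1 + 0  (stop)
So 45/7 = [6; 2, 3].

[6; 2, 3]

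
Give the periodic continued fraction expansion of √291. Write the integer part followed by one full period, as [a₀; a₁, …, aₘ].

a₀ = ⌊√291⌋ = 17.

[17; 17, 34]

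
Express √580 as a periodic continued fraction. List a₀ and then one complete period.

a₀ = ⌊√580⌋ = 24.
With m₀=0, d₀=1 and mₖ₊₁ = dₖaₖ − mₖ, dₖ₊₁ = (n − mₖ₊₁²)/dₖ, aₖ₊₁ = ⌊(a₀+mₖ₊₁)/dₖ₊₁⌋:
  k=1: m=24, d=4, a=12
  k=2: m=24, d=1, a=48
d=1 and a=2a₀=48 at k=2, so the next step gives (m, d) = (24, 4) again — its k=1 value — and the period has length 2.

[24; 12, 48]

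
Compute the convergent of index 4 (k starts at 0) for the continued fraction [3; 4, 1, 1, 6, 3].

Using pₖ = aₖpₖ₋₁ + pₖ₋₂, qₖ = aₖqₖ₋₁ + qₖ₋₂ (with p₋₁=1, p₋₂=0, q₋₁=0, q₋₂=1):
  k=0: a=3, p=3, q=1
  k=1: a=4, p=13, q=4
  k=2: a=1, p=16, q=5
  k=3: a=1, p=29, q=9
  k=4: a=6, p=190, q=59

190/59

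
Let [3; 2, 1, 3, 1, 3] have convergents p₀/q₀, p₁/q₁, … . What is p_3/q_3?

37/11

Using pₖ = aₖpₖ₋₁ + pₖ₋₂, qₖ = aₖqₖ₋₁ + qₖ₋₂ (with p₋₁=1, p₋₂=0, q₋₁=0, q₋₂=1):
  k=0: a=3, p=3, q=1
  k=1: a=2, p=7, q=2
  k=2: a=1, p=10, q=3
  k=3: a=3, p=37, q=11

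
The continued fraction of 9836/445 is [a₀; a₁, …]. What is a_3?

2

9836 = 22·445 + 46   →  a_0 = 22
445 = 9·46 + 31   →  a_1 = 9
46 = 1·31 + 15   →  a_2 = 1
31 = 2·15 + 1   →  a_3 = 2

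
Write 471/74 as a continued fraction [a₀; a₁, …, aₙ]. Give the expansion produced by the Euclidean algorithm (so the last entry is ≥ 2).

[6; 2, 1, 2, 1, 6]

471 = 6×74 + 27
74 = 2×27 + 20
27 = 1×20 + 7
20 = 2×7 + 6
7 = 1×6 + 1
6 = 6×1 + 0  (stop)
So 471/74 = [6; 2, 1, 2, 1, 6].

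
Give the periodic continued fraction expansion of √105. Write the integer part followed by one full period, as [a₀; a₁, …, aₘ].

[10; 4, 20]

a₀ = ⌊√105⌋ = 10.
With m₀=0, d₀=1 and mₖ₊₁ = dₖaₖ − mₖ, dₖ₊₁ = (n − mₖ₊₁²)/dₖ, aₖ₊₁ = ⌊(a₀+mₖ₊₁)/dₖ₊₁⌋:
  k=1: m=10, d=5, a=4
  k=2: m=10, d=1, a=20
d=1 and a=2a₀=20 at k=2, so the next step gives (m, d) = (10, 5) again — its k=1 value — and the period has length 2.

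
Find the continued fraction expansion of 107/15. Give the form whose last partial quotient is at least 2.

[7; 7, 2]

107 = 7*15 + 2
15 = 7*2 + 1
2 = 2*1 + 0  (stop)
So 107/15 = [7; 7, 2].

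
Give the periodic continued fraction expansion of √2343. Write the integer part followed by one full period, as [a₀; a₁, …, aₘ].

[48; 2, 2, 8, 2, 2, 96]

a₀ = ⌊√2343⌋ = 48.
With m₀=0, d₀=1 and mₖ₊₁ = dₖaₖ − mₖ, dₖ₊₁ = (n − mₖ₊₁²)/dₖ, aₖ₊₁ = ⌊(a₀+mₖ₊₁)/dₖ₊₁⌋:
  k=1: m=48, d=39, a=2
  k=2: m=30, d=37, a=2
  k=3: m=44, d=11, a=8
  k=4: m=44, d=37, a=2
  k=5: m=30, d=39, a=2
  k=6: m=48, d=1, a=96
d=1 and a=2a₀=96 at k=6, so the next step gives (m, d) = (48, 39) again — its k=1 value — and the period has length 6.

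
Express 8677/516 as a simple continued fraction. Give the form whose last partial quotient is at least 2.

[16; 1, 4, 2, 3, 6, 2]

8677 = 16*516 + 421
516 = 1*421 + 95
421 = 4*95 + 41
95 = 2*41 + 13
41 = 3*13 + 2
13 = 6*2 + 1
2 = 2*1 + 0  (stop)
So 8677/516 = [16; 1, 4, 2, 3, 6, 2].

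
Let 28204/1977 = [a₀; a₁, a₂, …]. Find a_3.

3

28204 = 14·1977 + 526   →  a_0 = 14
1977 = 3·526 + 399   →  a_1 = 3
526 = 1·399 + 127   →  a_2 = 1
399 = 3·127 + 18   →  a_3 = 3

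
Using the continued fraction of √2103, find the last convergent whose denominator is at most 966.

34348/749

√2103 = [45; 1, 6, 15, 6, 1, 90, …] (period length 6).
Convergents:
  p_0/q_0 = 45/1
  p_1/q_1 = 46/1
  p_2/q_2 = 321/7
  p_3/q_3 = 4861/106
  p_4/q_4 = 29487/643
  p_5/q_5 = 34348/749
  p_6/q_6 = 3120807/68053
q_5 = 749 ≤ 966 < 68053 = q_6, so the answer is 34348/749.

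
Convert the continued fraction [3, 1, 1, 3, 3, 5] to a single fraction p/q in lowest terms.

435/122

Using pₖ = aₖpₖ₋₁ + pₖ₋₂ and qₖ = aₖqₖ₋₁ + qₖ₋₂:
  k=0: a=3, p=3, q=1
  k=1: a=1, p=4, q=1
  k=2: a=1, p=7, q=2
  k=3: a=3, p=25, q=7
  k=4: a=3, p=82, q=23
  k=5: a=5, p=435, q=122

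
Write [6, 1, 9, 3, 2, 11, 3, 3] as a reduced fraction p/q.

Using pₖ = aₖpₖ₋₁ + pₖ₋₂ and qₖ = aₖqₖ₋₁ + qₖ₋₂:
  k=0: a=6, p=6, q=1
  k=1: a=1, p=7, q=1
  k=2: a=9, p=69, q=10
  k=3: a=3, p=214, q=31
  k=4: a=2, p=497, q=72
  k=5: a=11, p=5681, q=823
  k=6: a=3, p=17540, q=2541
  k=7: a=3, p=58301, q=8446

58301/8446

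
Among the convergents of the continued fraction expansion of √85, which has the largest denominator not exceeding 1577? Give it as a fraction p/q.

6887/747

√85 = [9; 4, 1, 1, 4, 18, …] (period length 5).
Convergents:
  p_0/q_0 = 9/1
  p_1/q_1 = 37/4
  p_2/q_2 = 46/5
  p_3/q_3 = 83/9
  p_4/q_4 = 378/41
  p_5/q_5 = 6887/747
  p_6/q_6 = 27926/3029
q_5 = 747 ≤ 1577 < 3029 = q_6, so the answer is 6887/747.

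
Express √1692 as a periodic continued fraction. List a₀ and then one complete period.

a₀ = ⌊√1692⌋ = 41.
With m₀=0, d₀=1 and mₖ₊₁ = dₖaₖ − mₖ, dₖ₊₁ = (n − mₖ₊₁²)/dₖ, aₖ₊₁ = ⌊(a₀+mₖ₊₁)/dₖ₊₁⌋:
  k=1: m=41, d=11, a=7
  k=2: m=36, d=36, a=2
  k=3: m=36, d=11, a=7
  k=4: m=41, d=1, a=82
d=1 and a=2a₀=82 at k=4, so the next step gives (m, d) = (41, 11) again — its k=1 value — and the period has length 4.

[41; 7, 2, 7, 82]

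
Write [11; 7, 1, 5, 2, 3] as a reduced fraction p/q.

Using pₖ = aₖpₖ₋₁ + pₖ₋₂ and qₖ = aₖqₖ₋₁ + qₖ₋₂:
  k=0: a=11, p=11, q=1
  k=1: a=7, p=78, q=7
  k=2: a=1, p=89, q=8
  k=3: a=5, p=523, q=47
  k=4: a=2, p=1135, q=102
  k=5: a=3, p=3928, q=353

3928/353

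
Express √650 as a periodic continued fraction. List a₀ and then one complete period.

a₀ = ⌊√650⌋ = 25.

[25; 2, 50]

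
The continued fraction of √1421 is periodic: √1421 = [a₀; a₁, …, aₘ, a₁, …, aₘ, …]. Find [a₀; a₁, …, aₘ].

[37; 1, 2, 3, 2, 3, 2, 1, 74]

a₀ = ⌊√1421⌋ = 37.
With m₀=0, d₀=1 and mₖ₊₁ = dₖaₖ − mₖ, dₖ₊₁ = (n − mₖ₊₁²)/dₖ, aₖ₊₁ = ⌊(a₀+mₖ₊₁)/dₖ₊₁⌋:
  k=1: m=37, d=52, a=1
  k=2: m=15, d=23, a=2
  k=3: m=31, d=20, a=3
  k=4: m=29, d=29, a=2
  k=5: m=29, d=20, a=3
  k=6: m=31, d=23, a=2
  k=7: m=15, d=52, a=1
  k=8: m=37, d=1, a=74
d=1 and a=2a₀=74 at k=8, so the next step gives (m, d) = (37, 52) again — its k=1 value — and the period has length 8.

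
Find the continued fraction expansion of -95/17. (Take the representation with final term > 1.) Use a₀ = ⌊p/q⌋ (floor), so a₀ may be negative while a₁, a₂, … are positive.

[-6; 2, 2, 3]

-95 = -6×17 + 7
17 = 2×7 + 3
7 = 2×3 + 1
3 = 3×1 + 0  (stop)
So -95/17 = [-6; 2, 2, 3].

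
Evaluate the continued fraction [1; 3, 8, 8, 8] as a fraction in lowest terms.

2177/1649

Using pₖ = aₖpₖ₋₁ + pₖ₋₂ and qₖ = aₖqₖ₋₁ + qₖ₋₂:
  k=0: a=1, p=1, q=1
  k=1: a=3, p=4, q=3
  k=2: a=8, p=33, q=25
  k=3: a=8, p=268, q=203
  k=4: a=8, p=2177, q=1649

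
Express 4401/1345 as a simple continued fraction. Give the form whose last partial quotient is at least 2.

[3; 3, 1, 2, 13, 4, 2]

4401 = 3×1345 + 366
1345 = 3×366 + 247
366 = 1×247 + 119
247 = 2×119 + 9
119 = 13×9 + 2
9 = 4×2 + 1
2 = 2×1 + 0  (stop)
So 4401/1345 = [3; 3, 1, 2, 13, 4, 2].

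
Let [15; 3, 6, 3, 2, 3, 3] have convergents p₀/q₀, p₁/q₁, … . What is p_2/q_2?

Using pₖ = aₖpₖ₋₁ + pₖ₋₂, qₖ = aₖqₖ₋₁ + qₖ₋₂ (with p₋₁=1, p₋₂=0, q₋₁=0, q₋₂=1):
  k=0: a=15, p=15, q=1
  k=1: a=3, p=46, q=3
  k=2: a=6, p=291, q=19

291/19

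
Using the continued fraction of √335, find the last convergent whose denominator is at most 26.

183/10

√335 = [18; 3, 3, 3, 36, …] (period length 4).
Convergents:
  p_0/q_0 = 18/1
  p_1/q_1 = 55/3
  p_2/q_2 = 183/10
  p_3/q_3 = 604/33
q_2 = 10 ≤ 26 < 33 = q_3, so the answer is 183/10.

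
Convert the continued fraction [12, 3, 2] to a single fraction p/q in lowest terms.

Using pₖ = aₖpₖ₋₁ + pₖ₋₂ and qₖ = aₖqₖ₋₁ + qₖ₋₂:
  k=0: a=12, p=12, q=1
  k=1: a=3, p=37, q=3
  k=2: a=2, p=86, q=7

86/7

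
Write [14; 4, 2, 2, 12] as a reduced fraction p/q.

3884/273

Fold from the inside: start with 12/1.
  2 + 1/12 = 25/12
  2 + 12/25 = 62/25
  4 + 25/62 = 273/62
  14 + 62/273 = 3884/273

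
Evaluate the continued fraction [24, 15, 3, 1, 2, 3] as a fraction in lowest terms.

13597/565

Fold from the inside: start with 3/1.
  2 + 1/3 = 7/3
  1 + 3/7 = 10/7
  3 + 7/10 = 37/10
  15 + 10/37 = 565/37
  24 + 37/565 = 13597/565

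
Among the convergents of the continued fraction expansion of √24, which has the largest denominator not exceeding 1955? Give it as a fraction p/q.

√24 = [4; 1, 8, …] (period length 2).
Convergents:
  p_0/q_0 = 4/1
  p_1/q_1 = 5/1
  p_2/q_2 = 44/9
  p_3/q_3 = 49/10
  p_4/q_4 = 436/89
  p_5/q_5 = 485/99
  p_6/q_6 = 4316/881
  p_7/q_7 = 4801/980
  p_8/q_8 = 42724/8721
q_7 = 980 ≤ 1955 < 8721 = q_8, so the answer is 4801/980.

4801/980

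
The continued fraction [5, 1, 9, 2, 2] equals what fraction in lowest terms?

307/52

Using pₖ = aₖpₖ₋₁ + pₖ₋₂ and qₖ = aₖqₖ₋₁ + qₖ₋₂:
  k=0: a=5, p=5, q=1
  k=1: a=1, p=6, q=1
  k=2: a=9, p=59, q=10
  k=3: a=2, p=124, q=21
  k=4: a=2, p=307, q=52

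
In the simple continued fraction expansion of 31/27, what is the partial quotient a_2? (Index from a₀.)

1

31 = 1·27 + 4   →  a_0 = 1
27 = 6·4 + 3   →  a_1 = 6
4 = 1·3 + 1   →  a_2 = 1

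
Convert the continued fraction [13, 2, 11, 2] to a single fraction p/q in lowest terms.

Using pₖ = aₖpₖ₋₁ + pₖ₋₂ and qₖ = aₖqₖ₋₁ + qₖ₋₂:
  k=0: a=13, p=13, q=1
  k=1: a=2, p=27, q=2
  k=2: a=11, p=310, q=23
  k=3: a=2, p=647, q=48

647/48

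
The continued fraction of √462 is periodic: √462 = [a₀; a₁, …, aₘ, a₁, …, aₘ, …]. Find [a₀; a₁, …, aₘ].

a₀ = ⌊√462⌋ = 21.
With m₀=0, d₀=1 and mₖ₊₁ = dₖaₖ − mₖ, dₖ₊₁ = (n − mₖ₊₁²)/dₖ, aₖ₊₁ = ⌊(a₀+mₖ₊₁)/dₖ₊₁⌋:
  k=1: m=21, d=21, a=2
  k=2: m=21, d=1, a=42
d=1 and a=2a₀=42 at k=2, so the next step gives (m, d) = (21, 21) again — its k=1 value — and the period has length 2.

[21; 2, 42]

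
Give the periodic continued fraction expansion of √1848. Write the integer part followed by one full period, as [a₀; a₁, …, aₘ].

a₀ = ⌊√1848⌋ = 42.
With m₀=0, d₀=1 and mₖ₊₁ = dₖaₖ − mₖ, dₖ₊₁ = (n − mₖ₊₁²)/dₖ, aₖ₊₁ = ⌊(a₀+mₖ₊₁)/dₖ₊₁⌋:
  k=1: m=42, d=84, a=1
  k=2: m=42, d=1, a=84
d=1 and a=2a₀=84 at k=2, so the next step gives (m, d) = (42, 84) again — its k=1 value — and the period has length 2.

[42; 1, 84]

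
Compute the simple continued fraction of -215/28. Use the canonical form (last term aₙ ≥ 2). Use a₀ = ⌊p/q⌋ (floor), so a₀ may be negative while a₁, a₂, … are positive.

[-8; 3, 9]

-215 = -8·28 + 9
28 = 3·9 + 1
9 = 9·1 + 0  (stop)
So -215/28 = [-8; 3, 9].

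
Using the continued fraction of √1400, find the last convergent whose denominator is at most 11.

187/5

√1400 = [37; 2, 2, 2, 74, …] (period length 4).
Convergents:
  p_0/q_0 = 37/1
  p_1/q_1 = 75/2
  p_2/q_2 = 187/5
  p_3/q_3 = 449/12
q_2 = 5 ≤ 11 < 12 = q_3, so the answer is 187/5.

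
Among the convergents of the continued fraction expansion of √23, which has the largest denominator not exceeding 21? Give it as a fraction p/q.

24/5

√23 = [4; 1, 3, 1, 8, …] (period length 4).
Convergents:
  p_0/q_0 = 4/1
  p_1/q_1 = 5/1
  p_2/q_2 = 19/4
  p_3/q_3 = 24/5
  p_4/q_4 = 211/44
q_3 = 5 ≤ 21 < 44 = q_4, so the answer is 24/5.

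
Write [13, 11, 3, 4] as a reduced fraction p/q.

1924/147

Using pₖ = aₖpₖ₋₁ + pₖ₋₂ and qₖ = aₖqₖ₋₁ + qₖ₋₂:
  k=0: a=13, p=13, q=1
  k=1: a=11, p=144, q=11
  k=2: a=3, p=445, q=34
  k=3: a=4, p=1924, q=147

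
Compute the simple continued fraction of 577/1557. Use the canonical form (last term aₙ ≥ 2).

[0; 2, 1, 2, 3, 6, 9]

577 = 0·1557 + 577
1557 = 2·577 + 403
577 = 1·403 + 174
403 = 2·174 + 55
174 = 3·55 + 9
55 = 6·9 + 1
9 = 9·1 + 0  (stop)
So 577/1557 = [0; 2, 1, 2, 3, 6, 9].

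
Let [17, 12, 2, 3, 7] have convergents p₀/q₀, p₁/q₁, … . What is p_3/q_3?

Using pₖ = aₖpₖ₋₁ + pₖ₋₂, qₖ = aₖqₖ₋₁ + qₖ₋₂ (with p₋₁=1, p₋₂=0, q₋₁=0, q₋₂=1):
  k=0: a=17, p=17, q=1
  k=1: a=12, p=205, q=12
  k=2: a=2, p=427, q=25
  k=3: a=3, p=1486, q=87

1486/87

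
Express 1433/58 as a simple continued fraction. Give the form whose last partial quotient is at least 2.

[24; 1, 2, 2, 2, 3]

1433 = 24·58 + 41
58 = 1·41 + 17
41 = 2·17 + 7
17 = 2·7 + 3
7 = 2·3 + 1
3 = 3·1 + 0  (stop)
So 1433/58 = [24; 1, 2, 2, 2, 3].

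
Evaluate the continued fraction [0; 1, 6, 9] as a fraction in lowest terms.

Fold from the inside: start with 9/1.
  6 + 1/9 = 55/9
  1 + 9/55 = 64/55
  0 + 55/64 = 55/64

55/64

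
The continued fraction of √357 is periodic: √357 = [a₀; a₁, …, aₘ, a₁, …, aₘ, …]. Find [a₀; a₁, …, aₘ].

[18; 1, 8, 2, 8, 1, 36]

a₀ = ⌊√357⌋ = 18.
With m₀=0, d₀=1 and mₖ₊₁ = dₖaₖ − mₖ, dₖ₊₁ = (n − mₖ₊₁²)/dₖ, aₖ₊₁ = ⌊(a₀+mₖ₊₁)/dₖ₊₁⌋:
  k=1: m=18, d=33, a=1
  k=2: m=15, d=4, a=8
  k=3: m=17, d=17, a=2
  k=4: m=17, d=4, a=8
  k=5: m=15, d=33, a=1
  k=6: m=18, d=1, a=36
d=1 and a=2a₀=36 at k=6, so the next step gives (m, d) = (18, 33) again — its k=1 value — and the period has length 6.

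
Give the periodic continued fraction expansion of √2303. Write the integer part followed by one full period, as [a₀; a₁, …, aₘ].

a₀ = ⌊√2303⌋ = 47.
With m₀=0, d₀=1 and mₖ₊₁ = dₖaₖ − mₖ, dₖ₊₁ = (n − mₖ₊₁²)/dₖ, aₖ₊₁ = ⌊(a₀+mₖ₊₁)/dₖ₊₁⌋:
  k=1: m=47, d=94, a=1
  k=2: m=47, d=1, a=94
d=1 and a=2a₀=94 at k=2, so the next step gives (m, d) = (47, 94) again — its k=1 value — and the period has length 2.

[47; 1, 94]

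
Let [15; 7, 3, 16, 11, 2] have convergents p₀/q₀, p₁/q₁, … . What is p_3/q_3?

5434/359

Using pₖ = aₖpₖ₋₁ + pₖ₋₂, qₖ = aₖqₖ₋₁ + qₖ₋₂ (with p₋₁=1, p₋₂=0, q₋₁=0, q₋₂=1):
  k=0: a=15, p=15, q=1
  k=1: a=7, p=106, q=7
  k=2: a=3, p=333, q=22
  k=3: a=16, p=5434, q=359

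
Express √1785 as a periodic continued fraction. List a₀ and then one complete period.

a₀ = ⌊√1785⌋ = 42.
With m₀=0, d₀=1 and mₖ₊₁ = dₖaₖ − mₖ, dₖ₊₁ = (n − mₖ₊₁²)/dₖ, aₖ₊₁ = ⌊(a₀+mₖ₊₁)/dₖ₊₁⌋:
  k=1: m=42, d=21, a=4
  k=2: m=42, d=1, a=84
d=1 and a=2a₀=84 at k=2, so the next step gives (m, d) = (42, 21) again — its k=1 value — and the period has length 2.

[42; 4, 84]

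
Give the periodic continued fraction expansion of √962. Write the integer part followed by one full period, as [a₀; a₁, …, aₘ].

a₀ = ⌊√962⌋ = 31.
With m₀=0, d₀=1 and mₖ₊₁ = dₖaₖ − mₖ, dₖ₊₁ = (n − mₖ₊₁²)/dₖ, aₖ₊₁ = ⌊(a₀+mₖ₊₁)/dₖ₊₁⌋:
  k=1: m=31, d=1, a=62
d=1 and a=2a₀=62 at k=1, so the next step gives (m, d) = (31, 1) again — its k=1 value — and the period has length 1.

[31; 62]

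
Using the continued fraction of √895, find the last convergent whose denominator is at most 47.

√895 = [29; 1, 10, 1, 58, …] (period length 4).
Convergents:
  p_0/q_0 = 29/1
  p_1/q_1 = 30/1
  p_2/q_2 = 329/11
  p_3/q_3 = 359/12
  p_4/q_4 = 21151/707
q_3 = 12 ≤ 47 < 707 = q_4, so the answer is 359/12.

359/12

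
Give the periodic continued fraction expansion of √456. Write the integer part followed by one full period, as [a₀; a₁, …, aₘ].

[21; 2, 1, 4, 1, 2, 42]

a₀ = ⌊√456⌋ = 21.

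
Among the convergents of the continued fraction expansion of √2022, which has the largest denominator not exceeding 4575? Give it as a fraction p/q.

√2022 = [44; 1, 28, 1, 88, …] (period length 4).
Convergents:
  p_0/q_0 = 44/1
  p_1/q_1 = 45/1
  p_2/q_2 = 1304/29
  p_3/q_3 = 1349/30
  p_4/q_4 = 120016/2669
  p_5/q_5 = 121365/2699
  p_6/q_6 = 3518236/78241
q_5 = 2699 ≤ 4575 < 78241 = q_6, so the answer is 121365/2699.

121365/2699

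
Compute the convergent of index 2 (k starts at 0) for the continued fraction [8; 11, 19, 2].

1699/210

Using pₖ = aₖpₖ₋₁ + pₖ₋₂, qₖ = aₖqₖ₋₁ + qₖ₋₂ (with p₋₁=1, p₋₂=0, q₋₁=0, q₋₂=1):
  k=0: a=8, p=8, q=1
  k=1: a=11, p=89, q=11
  k=2: a=19, p=1699, q=210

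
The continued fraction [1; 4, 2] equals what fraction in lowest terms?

11/9

Using pₖ = aₖpₖ₋₁ + pₖ₋₂ and qₖ = aₖqₖ₋₁ + qₖ₋₂:
  k=0: a=1, p=1, q=1
  k=1: a=4, p=5, q=4
  k=2: a=2, p=11, q=9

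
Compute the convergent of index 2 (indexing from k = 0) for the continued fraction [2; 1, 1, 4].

Using pₖ = aₖpₖ₋₁ + pₖ₋₂, qₖ = aₖqₖ₋₁ + qₖ₋₂ (with p₋₁=1, p₋₂=0, q₋₁=0, q₋₂=1):
  k=0: a=2, p=2, q=1
  k=1: a=1, p=3, q=1
  k=2: a=1, p=5, q=2

5/2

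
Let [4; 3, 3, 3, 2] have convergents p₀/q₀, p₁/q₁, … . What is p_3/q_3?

Using pₖ = aₖpₖ₋₁ + pₖ₋₂, qₖ = aₖqₖ₋₁ + qₖ₋₂ (with p₋₁=1, p₋₂=0, q₋₁=0, q₋₂=1):
  k=0: a=4, p=4, q=1
  k=1: a=3, p=13, q=3
  k=2: a=3, p=43, q=10
  k=3: a=3, p=142, q=33

142/33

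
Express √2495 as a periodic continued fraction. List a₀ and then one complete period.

a₀ = ⌊√2495⌋ = 49.
With m₀=0, d₀=1 and mₖ₊₁ = dₖaₖ − mₖ, dₖ₊₁ = (n − mₖ₊₁²)/dₖ, aₖ₊₁ = ⌊(a₀+mₖ₊₁)/dₖ₊₁⌋:
  k=1: m=49, d=94, a=1
  k=2: m=45, d=5, a=18
  k=3: m=45, d=94, a=1
  k=4: m=49, d=1, a=98
d=1 and a=2a₀=98 at k=4, so the next step gives (m, d) = (49, 94) again — its k=1 value — and the period has length 4.

[49; 1, 18, 1, 98]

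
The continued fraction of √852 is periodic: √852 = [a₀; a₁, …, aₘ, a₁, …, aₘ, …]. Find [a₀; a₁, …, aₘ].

a₀ = ⌊√852⌋ = 29.
With m₀=0, d₀=1 and mₖ₊₁ = dₖaₖ − mₖ, dₖ₊₁ = (n − mₖ₊₁²)/dₖ, aₖ₊₁ = ⌊(a₀+mₖ₊₁)/dₖ₊₁⌋:
  k=1: m=29, d=11, a=5
  k=2: m=26, d=16, a=3
  k=3: m=22, d=23, a=2
  k=4: m=24, d=12, a=4
  k=5: m=24, d=23, a=2
  k=6: m=22, d=16, a=3
  k=7: m=26, d=11, a=5
  k=8: m=29, d=1, a=58
d=1 and a=2a₀=58 at k=8, so the next step gives (m, d) = (29, 11) again — its k=1 value — and the period has length 8.

[29; 5, 3, 2, 4, 2, 3, 5, 58]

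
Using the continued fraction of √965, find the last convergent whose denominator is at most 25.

497/16

√965 = [31; 15, 1, 1, 15, 62, …] (period length 5).
Convergents:
  p_0/q_0 = 31/1
  p_1/q_1 = 466/15
  p_2/q_2 = 497/16
  p_3/q_3 = 963/31
q_2 = 16 ≤ 25 < 31 = q_3, so the answer is 497/16.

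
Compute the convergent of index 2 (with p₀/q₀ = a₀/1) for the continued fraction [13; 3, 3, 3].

133/10

Using pₖ = aₖpₖ₋₁ + pₖ₋₂, qₖ = aₖqₖ₋₁ + qₖ₋₂ (with p₋₁=1, p₋₂=0, q₋₁=0, q₋₂=1):
  k=0: a=13, p=13, q=1
  k=1: a=3, p=40, q=3
  k=2: a=3, p=133, q=10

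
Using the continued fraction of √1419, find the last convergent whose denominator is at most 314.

√1419 = [37; 1, 2, 37, 2, 1, 74, …] (period length 6).
Convergents:
  p_0/q_0 = 37/1
  p_1/q_1 = 38/1
  p_2/q_2 = 113/3
  p_3/q_3 = 4219/112
  p_4/q_4 = 8551/227
  p_5/q_5 = 12770/339
q_4 = 227 ≤ 314 < 339 = q_5, so the answer is 8551/227.

8551/227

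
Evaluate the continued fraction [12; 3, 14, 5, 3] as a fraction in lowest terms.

Using pₖ = aₖpₖ₋₁ + pₖ₋₂ and qₖ = aₖqₖ₋₁ + qₖ₋₂:
  k=0: a=12, p=12, q=1
  k=1: a=3, p=37, q=3
  k=2: a=14, p=530, q=43
  k=3: a=5, p=2687, q=218
  k=4: a=3, p=8591, q=697

8591/697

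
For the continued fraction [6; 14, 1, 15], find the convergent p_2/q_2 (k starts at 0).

91/15

Using pₖ = aₖpₖ₋₁ + pₖ₋₂, qₖ = aₖqₖ₋₁ + qₖ₋₂ (with p₋₁=1, p₋₂=0, q₋₁=0, q₋₂=1):
  k=0: a=6, p=6, q=1
  k=1: a=14, p=85, q=14
  k=2: a=1, p=91, q=15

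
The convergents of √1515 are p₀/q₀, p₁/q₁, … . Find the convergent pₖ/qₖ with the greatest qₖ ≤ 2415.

√1515 = [38; 1, 11, 1, 76, …] (period length 4).
Convergents:
  p_0/q_0 = 38/1
  p_1/q_1 = 39/1
  p_2/q_2 = 467/12
  p_3/q_3 = 506/13
  p_4/q_4 = 38923/1000
  p_5/q_5 = 39429/1013
  p_6/q_6 = 472642/12143
q_5 = 1013 ≤ 2415 < 12143 = q_6, so the answer is 39429/1013.

39429/1013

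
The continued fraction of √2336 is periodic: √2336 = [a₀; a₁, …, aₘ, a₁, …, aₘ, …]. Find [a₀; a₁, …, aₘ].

a₀ = ⌊√2336⌋ = 48.
With m₀=0, d₀=1 and mₖ₊₁ = dₖaₖ − mₖ, dₖ₊₁ = (n − mₖ₊₁²)/dₖ, aₖ₊₁ = ⌊(a₀+mₖ₊₁)/dₖ₊₁⌋:
  k=1: m=48, d=32, a=3
  k=2: m=48, d=1, a=96
d=1 and a=2a₀=96 at k=2, so the next step gives (m, d) = (48, 32) again — its k=1 value — and the period has length 2.

[48; 3, 96]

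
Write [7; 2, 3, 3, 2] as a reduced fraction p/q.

394/53

Fold from the inside: start with 2/1.
  3 + 1/2 = 7/2
  3 + 2/7 = 23/7
  2 + 7/23 = 53/23
  7 + 23/53 = 394/53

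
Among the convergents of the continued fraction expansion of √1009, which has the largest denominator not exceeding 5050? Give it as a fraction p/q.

√1009 = [31; 1, 3, 3, 1, 62, …] (period length 5).
Convergents:
  p_0/q_0 = 31/1
  p_1/q_1 = 32/1
  p_2/q_2 = 127/4
  p_3/q_3 = 413/13
  p_4/q_4 = 540/17
  p_5/q_5 = 33893/1067
  p_6/q_6 = 34433/1084
  p_7/q_7 = 137192/4319
  p_8/q_8 = 446009/14041
q_7 = 4319 ≤ 5050 < 14041 = q_8, so the answer is 137192/4319.

137192/4319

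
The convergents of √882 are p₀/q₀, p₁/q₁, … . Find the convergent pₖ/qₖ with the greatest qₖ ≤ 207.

√882 = [29; 1, 2, 3, 6, 3, 2, 1, 58, …] (period length 8).
Convergents:
  p_0/q_0 = 29/1
  p_1/q_1 = 30/1
  p_2/q_2 = 89/3
  p_3/q_3 = 297/10
  p_4/q_4 = 1871/63
  p_5/q_5 = 5910/199
  p_6/q_6 = 13691/461
q_5 = 199 ≤ 207 < 461 = q_6, so the answer is 5910/199.

5910/199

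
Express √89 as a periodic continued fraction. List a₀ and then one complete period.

[9; 2, 3, 3, 2, 18]

a₀ = ⌊√89⌋ = 9.
With m₀=0, d₀=1 and mₖ₊₁ = dₖaₖ − mₖ, dₖ₊₁ = (n − mₖ₊₁²)/dₖ, aₖ₊₁ = ⌊(a₀+mₖ₊₁)/dₖ₊₁⌋:
  k=1: m=9, d=8, a=2
  k=2: m=7, d=5, a=3
  k=3: m=8, d=5, a=3
  k=4: m=7, d=8, a=2
  k=5: m=9, d=1, a=18
d=1 and a=2a₀=18 at k=5, so the next step gives (m, d) = (9, 8) again — its k=1 value — and the period has length 5.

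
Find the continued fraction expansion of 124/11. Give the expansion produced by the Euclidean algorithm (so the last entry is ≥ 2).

[11; 3, 1, 2]

124 = 11*11 + 3
11 = 3*3 + 2
3 = 1*2 + 1
2 = 2*1 + 0  (stop)
So 124/11 = [11; 3, 1, 2].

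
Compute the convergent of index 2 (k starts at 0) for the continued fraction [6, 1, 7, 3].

Using pₖ = aₖpₖ₋₁ + pₖ₋₂, qₖ = aₖqₖ₋₁ + qₖ₋₂ (with p₋₁=1, p₋₂=0, q₋₁=0, q₋₂=1):
  k=0: a=6, p=6, q=1
  k=1: a=1, p=7, q=1
  k=2: a=7, p=55, q=8

55/8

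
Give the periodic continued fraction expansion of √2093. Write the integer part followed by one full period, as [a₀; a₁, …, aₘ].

a₀ = ⌊√2093⌋ = 45.

[45; 1, 2, 1, 90]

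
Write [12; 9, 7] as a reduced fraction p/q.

Using pₖ = aₖpₖ₋₁ + pₖ₋₂ and qₖ = aₖqₖ₋₁ + qₖ₋₂:
  k=0: a=12, p=12, q=1
  k=1: a=9, p=109, q=9
  k=2: a=7, p=775, q=64

775/64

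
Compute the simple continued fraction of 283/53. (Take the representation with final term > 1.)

[5; 2, 1, 17]

283 = 5×53 + 18
53 = 2×18 + 17
18 = 1×17 + 1
17 = 17×1 + 0  (stop)
So 283/53 = [5; 2, 1, 17].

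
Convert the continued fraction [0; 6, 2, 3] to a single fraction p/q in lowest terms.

Fold from the inside: start with 3/1.
  2 + 1/3 = 7/3
  6 + 3/7 = 45/7
  0 + 7/45 = 7/45

7/45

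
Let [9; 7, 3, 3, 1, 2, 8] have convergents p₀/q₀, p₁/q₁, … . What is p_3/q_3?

Using pₖ = aₖpₖ₋₁ + pₖ₋₂, qₖ = aₖqₖ₋₁ + qₖ₋₂ (with p₋₁=1, p₋₂=0, q₋₁=0, q₋₂=1):
  k=0: a=9, p=9, q=1
  k=1: a=7, p=64, q=7
  k=2: a=3, p=201, q=22
  k=3: a=3, p=667, q=73

667/73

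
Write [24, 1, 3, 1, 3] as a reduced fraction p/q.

471/19

Fold from the inside: start with 3/1.
  1 + 1/3 = 4/3
  3 + 3/4 = 15/4
  1 + 4/15 = 19/15
  24 + 15/19 = 471/19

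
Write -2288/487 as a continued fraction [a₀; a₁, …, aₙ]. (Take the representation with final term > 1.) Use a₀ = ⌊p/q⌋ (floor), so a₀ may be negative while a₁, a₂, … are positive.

-2288 = -5*487 + 147
487 = 3*147 + 46
147 = 3*46 + 9
46 = 5*9 + 1
9 = 9*1 + 0  (stop)
So -2288/487 = [-5; 3, 3, 5, 9].

[-5; 3, 3, 5, 9]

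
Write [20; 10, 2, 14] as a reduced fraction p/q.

6109/304

Fold from the inside: start with 14/1.
  2 + 1/14 = 29/14
  10 + 14/29 = 304/29
  20 + 29/304 = 6109/304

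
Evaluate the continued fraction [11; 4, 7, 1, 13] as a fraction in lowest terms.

Using pₖ = aₖpₖ₋₁ + pₖ₋₂ and qₖ = aₖqₖ₋₁ + qₖ₋₂:
  k=0: a=11, p=11, q=1
  k=1: a=4, p=45, q=4
  k=2: a=7, p=326, q=29
  k=3: a=1, p=371, q=33
  k=4: a=13, p=5149, q=458

5149/458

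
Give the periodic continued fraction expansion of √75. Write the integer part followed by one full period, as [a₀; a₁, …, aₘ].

a₀ = ⌊√75⌋ = 8.
With m₀=0, d₀=1 and mₖ₊₁ = dₖaₖ − mₖ, dₖ₊₁ = (n − mₖ₊₁²)/dₖ, aₖ₊₁ = ⌊(a₀+mₖ₊₁)/dₖ₊₁⌋:
  k=1: m=8, d=11, a=1
  k=2: m=3, d=6, a=1
  k=3: m=3, d=11, a=1
  k=4: m=8, d=1, a=16
d=1 and a=2a₀=16 at k=4, so the next step gives (m, d) = (8, 11) again — its k=1 value — and the period has length 4.

[8; 1, 1, 1, 16]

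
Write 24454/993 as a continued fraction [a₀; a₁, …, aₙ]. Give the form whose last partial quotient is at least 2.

24454 = 24*993 + 622
993 = 1*622 + 371
622 = 1*371 + 251
371 = 1*251 + 120
251 = 2*120 + 11
120 = 10*11 + 10
11 = 1*10 + 1
10 = 10*1 + 0  (stop)
So 24454/993 = [24; 1, 1, 1, 2, 10, 1, 10].

[24; 1, 1, 1, 2, 10, 1, 10]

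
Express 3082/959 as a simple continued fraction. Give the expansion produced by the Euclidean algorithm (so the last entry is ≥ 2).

3082 = 3*959 + 205
959 = 4*205 + 139
205 = 1*139 + 66
139 = 2*66 + 7
66 = 9*7 + 3
7 = 2*3 + 1
3 = 3*1 + 0  (stop)
So 3082/959 = [3; 4, 1, 2, 9, 2, 3].

[3; 4, 1, 2, 9, 2, 3]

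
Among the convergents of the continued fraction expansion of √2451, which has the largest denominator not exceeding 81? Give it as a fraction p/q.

√2451 = [49; 1, 1, 32, 1, 1, 98, …] (period length 6).
Convergents:
  p_0/q_0 = 49/1
  p_1/q_1 = 50/1
  p_2/q_2 = 99/2
  p_3/q_3 = 3218/65
  p_4/q_4 = 3317/67
  p_5/q_5 = 6535/132
q_4 = 67 ≤ 81 < 132 = q_5, so the answer is 3317/67.

3317/67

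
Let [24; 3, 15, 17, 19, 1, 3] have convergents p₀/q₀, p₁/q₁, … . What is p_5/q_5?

383039/15746

Using pₖ = aₖpₖ₋₁ + pₖ₋₂, qₖ = aₖqₖ₋₁ + qₖ₋₂ (with p₋₁=1, p₋₂=0, q₋₁=0, q₋₂=1):
  k=0: a=24, p=24, q=1
  k=1: a=3, p=73, q=3
  k=2: a=15, p=1119, q=46
  k=3: a=17, p=19096, q=785
  k=4: a=19, p=363943, q=14961
  k=5: a=1, p=383039, q=15746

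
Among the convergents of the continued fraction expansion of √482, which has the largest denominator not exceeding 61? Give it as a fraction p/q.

483/22

√482 = [21; 1, 20, 1, 42, …] (period length 4).
Convergents:
  p_0/q_0 = 21/1
  p_1/q_1 = 22/1
  p_2/q_2 = 461/21
  p_3/q_3 = 483/22
  p_4/q_4 = 20747/945
q_3 = 22 ≤ 61 < 945 = q_4, so the answer is 483/22.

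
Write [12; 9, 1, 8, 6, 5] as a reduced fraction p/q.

33992/2809

Using pₖ = aₖpₖ₋₁ + pₖ₋₂ and qₖ = aₖqₖ₋₁ + qₖ₋₂:
  k=0: a=12, p=12, q=1
  k=1: a=9, p=109, q=9
  k=2: a=1, p=121, q=10
  k=3: a=8, p=1077, q=89
  k=4: a=6, p=6583, q=544
  k=5: a=5, p=33992, q=2809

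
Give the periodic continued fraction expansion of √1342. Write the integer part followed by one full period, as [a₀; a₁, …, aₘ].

[36; 1, 1, 1, 2, 1, 1, 1, 72]

a₀ = ⌊√1342⌋ = 36.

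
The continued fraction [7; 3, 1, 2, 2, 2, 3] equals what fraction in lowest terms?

Fold from the inside: start with 3/1.
  2 + 1/3 = 7/3
  2 + 3/7 = 17/7
  2 + 7/17 = 41/17
  1 + 17/41 = 58/41
  3 + 41/58 = 215/58
  7 + 58/215 = 1563/215

1563/215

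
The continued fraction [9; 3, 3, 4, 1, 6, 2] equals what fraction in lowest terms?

Using pₖ = aₖpₖ₋₁ + pₖ₋₂ and qₖ = aₖqₖ₋₁ + qₖ₋₂:
  k=0: a=9, p=9, q=1
  k=1: a=3, p=28, q=3
  k=2: a=3, p=93, q=10
  k=3: a=4, p=400, q=43
  k=4: a=1, p=493, q=53
  k=5: a=6, p=3358, q=361
  k=6: a=2, p=7209, q=775

7209/775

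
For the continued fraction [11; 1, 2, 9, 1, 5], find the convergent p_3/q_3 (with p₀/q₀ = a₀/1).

327/28

Using pₖ = aₖpₖ₋₁ + pₖ₋₂, qₖ = aₖqₖ₋₁ + qₖ₋₂ (with p₋₁=1, p₋₂=0, q₋₁=0, q₋₂=1):
  k=0: a=11, p=11, q=1
  k=1: a=1, p=12, q=1
  k=2: a=2, p=35, q=3
  k=3: a=9, p=327, q=28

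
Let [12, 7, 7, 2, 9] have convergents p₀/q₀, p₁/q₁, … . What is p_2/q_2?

607/50

Using pₖ = aₖpₖ₋₁ + pₖ₋₂, qₖ = aₖqₖ₋₁ + qₖ₋₂ (with p₋₁=1, p₋₂=0, q₋₁=0, q₋₂=1):
  k=0: a=12, p=12, q=1
  k=1: a=7, p=85, q=7
  k=2: a=7, p=607, q=50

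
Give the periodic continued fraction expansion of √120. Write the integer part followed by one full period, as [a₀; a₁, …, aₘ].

[10; 1, 20]

a₀ = ⌊√120⌋ = 10.
With m₀=0, d₀=1 and mₖ₊₁ = dₖaₖ − mₖ, dₖ₊₁ = (n − mₖ₊₁²)/dₖ, aₖ₊₁ = ⌊(a₀+mₖ₊₁)/dₖ₊₁⌋:
  k=1: m=10, d=20, a=1
  k=2: m=10, d=1, a=20
d=1 and a=2a₀=20 at k=2, so the next step gives (m, d) = (10, 20) again — its k=1 value — and the period has length 2.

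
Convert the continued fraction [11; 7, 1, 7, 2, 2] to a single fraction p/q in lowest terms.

3683/331

Fold from the inside: start with 2/1.
  2 + 1/2 = 5/2
  7 + 2/5 = 37/5
  1 + 5/37 = 42/37
  7 + 37/42 = 331/42
  11 + 42/331 = 3683/331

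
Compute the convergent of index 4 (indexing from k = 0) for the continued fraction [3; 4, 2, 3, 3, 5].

329/102

Using pₖ = aₖpₖ₋₁ + pₖ₋₂, qₖ = aₖqₖ₋₁ + qₖ₋₂ (with p₋₁=1, p₋₂=0, q₋₁=0, q₋₂=1):
  k=0: a=3, p=3, q=1
  k=1: a=4, p=13, q=4
  k=2: a=2, p=29, q=9
  k=3: a=3, p=100, q=31
  k=4: a=3, p=329, q=102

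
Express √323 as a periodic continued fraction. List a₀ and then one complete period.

a₀ = ⌊√323⌋ = 17.
With m₀=0, d₀=1 and mₖ₊₁ = dₖaₖ − mₖ, dₖ₊₁ = (n − mₖ₊₁²)/dₖ, aₖ₊₁ = ⌊(a₀+mₖ₊₁)/dₖ₊₁⌋:
  k=1: m=17, d=34, a=1
  k=2: m=17, d=1, a=34
d=1 and a=2a₀=34 at k=2, so the next step gives (m, d) = (17, 34) again — its k=1 value — and the period has length 2.

[17; 1, 34]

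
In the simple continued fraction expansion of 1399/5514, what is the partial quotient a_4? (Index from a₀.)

1399 = 0·5514 + 1399   →  a_0 = 0
5514 = 3·1399 + 1317   →  a_1 = 3
1399 = 1·1317 + 82   →  a_2 = 1
1317 = 16·82 + 5   →  a_3 = 16
82 = 16·5 + 2   →  a_4 = 16

16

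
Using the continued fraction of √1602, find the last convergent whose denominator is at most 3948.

√1602 = [40; 40, 80, …] (period length 2).
Convergents:
  p_0/q_0 = 40/1
  p_1/q_1 = 1601/40
  p_2/q_2 = 128120/3201
  p_3/q_3 = 5126401/128080
q_2 = 3201 ≤ 3948 < 128080 = q_3, so the answer is 128120/3201.

128120/3201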